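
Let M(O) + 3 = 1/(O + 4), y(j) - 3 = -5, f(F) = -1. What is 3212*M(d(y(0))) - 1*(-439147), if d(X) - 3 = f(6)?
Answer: 1290139/3 ≈ 4.3005e+5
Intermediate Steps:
y(j) = -2 (y(j) = 3 - 5 = -2)
d(X) = 2 (d(X) = 3 - 1 = 2)
M(O) = -3 + 1/(4 + O) (M(O) = -3 + 1/(O + 4) = -3 + 1/(4 + O))
3212*M(d(y(0))) - 1*(-439147) = 3212*((-11 - 3*2)/(4 + 2)) - 1*(-439147) = 3212*((-11 - 6)/6) + 439147 = 3212*((⅙)*(-17)) + 439147 = 3212*(-17/6) + 439147 = -27302/3 + 439147 = 1290139/3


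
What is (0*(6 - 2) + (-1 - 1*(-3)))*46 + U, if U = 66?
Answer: 158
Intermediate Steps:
(0*(6 - 2) + (-1 - 1*(-3)))*46 + U = (0*(6 - 2) + (-1 - 1*(-3)))*46 + 66 = (0*4 + (-1 + 3))*46 + 66 = (0 + 2)*46 + 66 = 2*46 + 66 = 92 + 66 = 158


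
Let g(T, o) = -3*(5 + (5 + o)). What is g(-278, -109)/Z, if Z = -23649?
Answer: -99/7883 ≈ -0.012559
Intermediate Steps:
g(T, o) = -30 - 3*o (g(T, o) = -3*(10 + o) = -30 - 3*o)
g(-278, -109)/Z = (-30 - 3*(-109))/(-23649) = (-30 + 327)*(-1/23649) = 297*(-1/23649) = -99/7883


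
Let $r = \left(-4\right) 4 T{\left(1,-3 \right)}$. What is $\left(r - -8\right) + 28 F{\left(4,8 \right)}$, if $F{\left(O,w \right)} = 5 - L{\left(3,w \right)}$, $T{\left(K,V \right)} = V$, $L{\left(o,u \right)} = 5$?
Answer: $56$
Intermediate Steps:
$F{\left(O,w \right)} = 0$ ($F{\left(O,w \right)} = 5 - 5 = 0$)
$r = 48$ ($r = \left(-4\right) 4 \left(-3\right) = \left(-16\right) \left(-3\right) = 48$)
$\left(r - -8\right) + 28 F{\left(4,8 \right)} = \left(48 - -8\right) + 28 \cdot 0 = \left(48 + 8\right) + 0 = 56 + 0 = 56$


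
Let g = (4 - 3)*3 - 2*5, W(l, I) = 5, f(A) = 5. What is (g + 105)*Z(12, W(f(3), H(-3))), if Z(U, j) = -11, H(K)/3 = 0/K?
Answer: -1078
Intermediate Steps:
H(K) = 0 (H(K) = 3*(0/K) = 3*0 = 0)
g = -7 (g = 1*3 - 10 = 3 - 10 = -7)
(g + 105)*Z(12, W(f(3), H(-3))) = (-7 + 105)*(-11) = 98*(-11) = -1078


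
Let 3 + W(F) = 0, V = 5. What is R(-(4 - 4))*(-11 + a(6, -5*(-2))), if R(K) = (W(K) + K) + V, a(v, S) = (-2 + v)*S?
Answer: 58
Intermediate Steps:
a(v, S) = S*(-2 + v)
W(F) = -3 (W(F) = -3 + 0 = -3)
R(K) = 2 + K (R(K) = (-3 + K) + 5 = 2 + K)
R(-(4 - 4))*(-11 + a(6, -5*(-2))) = (2 - (4 - 4))*(-11 + (-5*(-2))*(-2 + 6)) = (2 - 1*0)*(-11 + 10*4) = (2 + 0)*(-11 + 40) = 2*29 = 58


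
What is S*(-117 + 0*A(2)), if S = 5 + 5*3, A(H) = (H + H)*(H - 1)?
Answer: -2340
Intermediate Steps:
A(H) = 2*H*(-1 + H) (A(H) = (2*H)*(-1 + H) = 2*H*(-1 + H))
S = 20 (S = 5 + 15 = 20)
S*(-117 + 0*A(2)) = 20*(-117 + 0*(2*2*(-1 + 2))) = 20*(-117 + 0*(2*2*1)) = 20*(-117 + 0*4) = 20*(-117 + 0) = 20*(-117) = -2340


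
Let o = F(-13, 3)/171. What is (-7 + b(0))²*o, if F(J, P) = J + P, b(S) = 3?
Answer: -160/171 ≈ -0.93567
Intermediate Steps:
o = -10/171 (o = (-13 + 3)/171 = -10*1/171 = -10/171 ≈ -0.058480)
(-7 + b(0))²*o = (-7 + 3)²*(-10/171) = (-4)²*(-10/171) = 16*(-10/171) = -160/171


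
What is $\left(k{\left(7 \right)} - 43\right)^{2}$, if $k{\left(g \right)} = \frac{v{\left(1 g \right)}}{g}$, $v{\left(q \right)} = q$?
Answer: $1764$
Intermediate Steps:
$k{\left(g \right)} = 1$ ($k{\left(g \right)} = \frac{1 g}{g} = \frac{g}{g} = 1$)
$\left(k{\left(7 \right)} - 43\right)^{2} = \left(1 - 43\right)^{2} = \left(-42\right)^{2} = 1764$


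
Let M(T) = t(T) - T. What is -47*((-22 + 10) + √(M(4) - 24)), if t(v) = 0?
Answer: 564 - 94*I*√7 ≈ 564.0 - 248.7*I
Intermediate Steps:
M(T) = -T (M(T) = 0 - T = -T)
-47*((-22 + 10) + √(M(4) - 24)) = -47*((-22 + 10) + √(-1*4 - 24)) = -47*(-12 + √(-4 - 24)) = -47*(-12 + √(-28)) = -47*(-12 + 2*I*√7) = 564 - 94*I*√7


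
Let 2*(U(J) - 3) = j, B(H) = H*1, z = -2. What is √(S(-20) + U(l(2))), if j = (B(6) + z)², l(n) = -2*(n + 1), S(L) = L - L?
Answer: √11 ≈ 3.3166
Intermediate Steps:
S(L) = 0
l(n) = -2 - 2*n (l(n) = -2*(1 + n) = -2 - 2*n)
B(H) = H
j = 16 (j = (6 - 2)² = 4² = 16)
U(J) = 11 (U(J) = 3 + (½)*16 = 3 + 8 = 11)
√(S(-20) + U(l(2))) = √(0 + 11) = √11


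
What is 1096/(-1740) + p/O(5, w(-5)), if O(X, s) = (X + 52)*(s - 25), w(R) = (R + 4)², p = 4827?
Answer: -91651/22040 ≈ -4.1584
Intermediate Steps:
w(R) = (4 + R)²
O(X, s) = (-25 + s)*(52 + X) (O(X, s) = (52 + X)*(-25 + s) = (-25 + s)*(52 + X))
1096/(-1740) + p/O(5, w(-5)) = 1096/(-1740) + 4827/(-1300 - 25*5 + 52*(4 - 5)² + 5*(4 - 5)²) = 1096*(-1/1740) + 4827/(-1300 - 125 + 52*(-1)² + 5*(-1)²) = -274/435 + 4827/(-1300 - 125 + 52*1 + 5*1) = -274/435 + 4827/(-1300 - 125 + 52 + 5) = -274/435 + 4827/(-1368) = -274/435 + 4827*(-1/1368) = -274/435 - 1609/456 = -91651/22040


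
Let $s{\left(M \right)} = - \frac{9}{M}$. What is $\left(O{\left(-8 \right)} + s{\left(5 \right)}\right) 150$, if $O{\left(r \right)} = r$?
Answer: $-1470$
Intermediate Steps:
$\left(O{\left(-8 \right)} + s{\left(5 \right)}\right) 150 = \left(-8 - \frac{9}{5}\right) 150 = \left(- \frac{49}{5}\right) 150 = -1470$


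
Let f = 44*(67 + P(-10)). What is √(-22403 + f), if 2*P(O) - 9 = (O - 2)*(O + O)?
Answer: 3*I*√1553 ≈ 118.22*I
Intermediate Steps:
P(O) = 9/2 + O*(-2 + O) (P(O) = 9/2 + ((O - 2)*(O + O))/2 = 9/2 + ((-2 + O)*(2*O))/2 = 9/2 + (2*O*(-2 + O))/2 = 9/2 + O*(-2 + O))
f = 8426 (f = 44*(67 + (9/2 + (-10)² - 2*(-10))) = 44*(67 + (9/2 + 100 + 20)) = 44*(67 + 249/2) = 44*(383/2) = 8426)
√(-22403 + f) = √(-22403 + 8426) = √(-13977) = 3*I*√1553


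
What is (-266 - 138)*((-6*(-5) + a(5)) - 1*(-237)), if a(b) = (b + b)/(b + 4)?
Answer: -974852/9 ≈ -1.0832e+5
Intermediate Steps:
a(b) = 2*b/(4 + b) (a(b) = (2*b)/(4 + b) = 2*b/(4 + b))
(-266 - 138)*((-6*(-5) + a(5)) - 1*(-237)) = (-266 - 138)*((-6*(-5) + 2*5/(4 + 5)) - 1*(-237)) = -404*((30 + 2*5/9) + 237) = -404*((30 + 2*5*(⅑)) + 237) = -404*((30 + 10/9) + 237) = -404*(280/9 + 237) = -404*2413/9 = -974852/9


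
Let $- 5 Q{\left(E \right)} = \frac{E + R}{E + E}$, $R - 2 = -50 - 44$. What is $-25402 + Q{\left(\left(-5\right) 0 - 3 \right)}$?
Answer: $- \frac{152431}{6} \approx -25405.0$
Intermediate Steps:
$R = -92$ ($R = 2 - 94 = -92$)
$Q{\left(E \right)} = - \frac{-92 + E}{10 E}$ ($Q{\left(E \right)} = - \frac{\left(E - 92\right) \frac{1}{E + E}}{5} = - \frac{\left(-92 + E\right) \frac{1}{2 E}}{5} = - \frac{\frac{1}{2} \frac{1}{E} \left(-92 + E\right)}{5} = - \frac{-92 + E}{10 E}$)
$-25402 + Q{\left(\left(-5\right) 0 - 3 \right)} = -25402 + \frac{92 - \left(\left(-5\right) 0 - 3\right)}{10 \left(\left(-5\right) 0 - 3\right)} = -25402 + \frac{92 - \left(0 - 3\right)}{10 \left(0 - 3\right)} = -25402 + \frac{92 - -3}{10 \left(-3\right)} = -25402 + \frac{1}{10} \left(- \frac{1}{3}\right) \left(92 + 3\right) = -25402 + \frac{1}{10} \left(- \frac{1}{3}\right) 95 = -25402 - \frac{19}{6} = - \frac{152431}{6}$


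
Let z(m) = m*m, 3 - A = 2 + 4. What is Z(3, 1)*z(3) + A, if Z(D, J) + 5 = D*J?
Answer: -21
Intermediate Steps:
Z(D, J) = -5 + D*J
A = -3 (A = 3 - (2 + 4) = 3 - 1*6 = 3 - 6 = -3)
z(m) = m²
Z(3, 1)*z(3) + A = (-5 + 3*1)*3² - 3 = (-5 + 3)*9 - 3 = -2*9 - 3 = -18 - 3 = -21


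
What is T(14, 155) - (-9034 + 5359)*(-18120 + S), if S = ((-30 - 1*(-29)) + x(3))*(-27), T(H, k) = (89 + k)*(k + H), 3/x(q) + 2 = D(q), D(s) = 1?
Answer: -66152864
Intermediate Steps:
x(q) = -3 (x(q) = 3/(-2 + 1) = 3/(-1) = 3*(-1) = -3)
T(H, k) = (89 + k)*(H + k)
S = 108 (S = ((-30 - 1*(-29)) - 3)*(-27) = ((-30 + 29) - 3)*(-27) = (-1 - 3)*(-27) = -4*(-27) = 108)
T(14, 155) - (-9034 + 5359)*(-18120 + S) = (155² + 89*14 + 89*155 + 14*155) - (-9034 + 5359)*(-18120 + 108) = (24025 + 1246 + 13795 + 2170) - (-3675)*(-18012) = 41236 - 1*66194100 = 41236 - 66194100 = -66152864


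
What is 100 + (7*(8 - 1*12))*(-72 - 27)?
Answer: 2872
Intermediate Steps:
100 + (7*(8 - 1*12))*(-72 - 27) = 100 + (7*(8 - 12))*(-99) = 100 + (7*(-4))*(-99) = 100 - 28*(-99) = 100 + 2772 = 2872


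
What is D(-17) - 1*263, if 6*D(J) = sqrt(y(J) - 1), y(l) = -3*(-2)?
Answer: -263 + sqrt(5)/6 ≈ -262.63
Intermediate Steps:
y(l) = 6
D(J) = sqrt(5)/6 (D(J) = sqrt(6 - 1)/6 = sqrt(5)/6)
D(-17) - 1*263 = sqrt(5)/6 - 1*263 = sqrt(5)/6 - 263 = -263 + sqrt(5)/6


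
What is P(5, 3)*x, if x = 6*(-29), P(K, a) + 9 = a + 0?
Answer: 1044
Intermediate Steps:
P(K, a) = -9 + a (P(K, a) = -9 + (a + 0) = -9 + a)
x = -174
P(5, 3)*x = (-9 + 3)*(-174) = -6*(-174) = 1044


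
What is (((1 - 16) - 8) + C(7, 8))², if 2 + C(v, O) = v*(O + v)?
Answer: 6400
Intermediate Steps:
C(v, O) = -2 + v*(O + v)
(((1 - 16) - 8) + C(7, 8))² = (((1 - 16) - 8) + (-2 + 7² + 8*7))² = ((-15 - 8) + (-2 + 49 + 56))² = (-23 + 103)² = 80² = 6400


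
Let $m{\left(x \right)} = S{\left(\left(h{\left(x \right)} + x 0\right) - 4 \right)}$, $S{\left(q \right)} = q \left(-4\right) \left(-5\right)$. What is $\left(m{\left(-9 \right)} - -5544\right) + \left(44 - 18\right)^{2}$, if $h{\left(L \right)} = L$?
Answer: $5960$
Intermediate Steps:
$S{\left(q \right)} = 20 q$ ($S{\left(q \right)} = - 4 q \left(-5\right) = 20 q$)
$m{\left(x \right)} = -80 + 20 x$ ($m{\left(x \right)} = 20 \left(\left(x + x 0\right) - 4\right) = 20 \left(\left(x + 0\right) - 4\right) = 20 \left(x - 4\right) = 20 \left(-4 + x\right) = -80 + 20 x$)
$\left(m{\left(-9 \right)} - -5544\right) + \left(44 - 18\right)^{2} = \left(\left(-80 + 20 \left(-9\right)\right) - -5544\right) + \left(44 - 18\right)^{2} = \left(\left(-80 - 180\right) + 5544\right) + 26^{2} = \left(-260 + 5544\right) + 676 = 5284 + 676 = 5960$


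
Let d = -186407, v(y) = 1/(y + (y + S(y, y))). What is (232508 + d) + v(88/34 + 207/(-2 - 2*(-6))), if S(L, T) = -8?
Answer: 151165264/3279 ≈ 46101.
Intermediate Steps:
v(y) = 1/(-8 + 2*y) (v(y) = 1/(y + (y - 8)) = 1/(y + (-8 + y)) = 1/(-8 + 2*y))
(232508 + d) + v(88/34 + 207/(-2 - 2*(-6))) = (232508 - 186407) + 1/(2*(-4 + (88/34 + 207/(-2 - 2*(-6))))) = 46101 + 1/(2*(-4 + (88*(1/34) + 207/(-2 + 12)))) = 46101 + 1/(2*(-4 + (44/17 + 207/10))) = 46101 + 1/(2*(-4 + 3959/170)) = 46101 + 1/(2*(3279/170)) = 46101 + (½)*(170/3279) = 46101 + 85/3279 = 151165264/3279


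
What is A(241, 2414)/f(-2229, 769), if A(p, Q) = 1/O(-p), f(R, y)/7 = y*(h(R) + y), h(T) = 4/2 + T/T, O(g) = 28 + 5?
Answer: 1/137137308 ≈ 7.2920e-9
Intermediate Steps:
O(g) = 33
h(T) = 3 (h(T) = 4*(1/2) + 1 = 2 + 1 = 3)
f(R, y) = 7*y*(3 + y) (f(R, y) = 7*(y*(3 + y)) = 7*y*(3 + y))
A(p, Q) = 1/33
A(241, 2414)/f(-2229, 769) = 1/(33*((7*769*(3 + 769)))) = 1/(33*((7*769*772))) = (1/33)/4155676 = (1/33)*(1/4155676) = 1/137137308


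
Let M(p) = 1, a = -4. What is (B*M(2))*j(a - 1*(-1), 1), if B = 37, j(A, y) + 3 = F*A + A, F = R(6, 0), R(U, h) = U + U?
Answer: -1554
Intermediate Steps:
R(U, h) = 2*U
F = 12 (F = 2*6 = 12)
j(A, y) = -3 + 13*A (j(A, y) = -3 + (12*A + A) = -3 + 13*A)
(B*M(2))*j(a - 1*(-1), 1) = (37*1)*(-3 + 13*(-4 - 1*(-1))) = 37*(-3 + 13*(-4 + 1)) = 37*(-3 + 13*(-3)) = 37*(-3 - 39) = 37*(-42) = -1554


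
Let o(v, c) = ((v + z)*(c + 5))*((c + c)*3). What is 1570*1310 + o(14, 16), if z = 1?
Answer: 2086940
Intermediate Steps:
o(v, c) = 6*c*(1 + v)*(5 + c) (o(v, c) = ((v + 1)*(c + 5))*((c + c)*3) = ((1 + v)*(5 + c))*((2*c)*3) = ((1 + v)*(5 + c))*(6*c) = 6*c*(1 + v)*(5 + c))
1570*1310 + o(14, 16) = 1570*1310 + 6*16*(5 + 16 + 5*14 + 16*14) = 2056700 + 6*16*(5 + 16 + 70 + 224) = 2056700 + 6*16*315 = 2056700 + 30240 = 2086940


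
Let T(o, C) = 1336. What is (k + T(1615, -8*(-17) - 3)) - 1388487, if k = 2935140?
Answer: 1547989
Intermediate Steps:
(k + T(1615, -8*(-17) - 3)) - 1388487 = (2935140 + 1336) - 1388487 = 2936476 - 1388487 = 1547989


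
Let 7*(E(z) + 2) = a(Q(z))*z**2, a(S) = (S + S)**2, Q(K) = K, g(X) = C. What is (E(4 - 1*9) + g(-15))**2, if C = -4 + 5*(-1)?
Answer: 5870929/49 ≈ 1.1981e+5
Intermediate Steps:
C = -9 (C = -4 - 5 = -9)
g(X) = -9
a(S) = 4*S**2 (a(S) = (2*S)**2 = 4*S**2)
E(z) = -2 + 4*z**4/7 (E(z) = -2 + ((4*z**2)*z**2)/7 = -2 + (4*z**4)/7 = -2 + 4*z**4/7)
(E(4 - 1*9) + g(-15))**2 = ((-2 + 4*(4 - 1*9)**4/7) - 9)**2 = ((-2 + 4*(4 - 9)**4/7) - 9)**2 = ((-2 + (4/7)*(-5)**4) - 9)**2 = ((-2 + (4/7)*625) - 9)**2 = ((-2 + 2500/7) - 9)**2 = (2486/7 - 9)**2 = (2423/7)**2 = 5870929/49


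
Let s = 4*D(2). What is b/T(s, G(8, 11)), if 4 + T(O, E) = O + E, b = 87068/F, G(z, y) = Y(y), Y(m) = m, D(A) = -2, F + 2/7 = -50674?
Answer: 152369/88680 ≈ 1.7182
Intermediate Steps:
F = -354720/7 (F = -2/7 - 50674 = -354720/7 ≈ -50674.)
G(z, y) = y
b = -152369/88680 (b = 87068/(-354720/7) = 87068*(-7/354720) = -152369/88680 ≈ -1.7182)
s = -8 (s = 4*(-2) = -8)
T(O, E) = -4 + E + O (T(O, E) = -4 + (O + E) = -4 + (E + O) = -4 + E + O)
b/T(s, G(8, 11)) = -152369/(88680*(-4 + 11 - 8)) = -152369/88680/(-1) = -152369/88680*(-1) = 152369/88680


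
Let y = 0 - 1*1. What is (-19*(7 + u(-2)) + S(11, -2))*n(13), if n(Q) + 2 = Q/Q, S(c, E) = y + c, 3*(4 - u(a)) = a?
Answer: 635/3 ≈ 211.67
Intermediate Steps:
u(a) = 4 - a/3
y = -1 (y = 0 - 1 = -1)
S(c, E) = -1 + c
n(Q) = -1 (n(Q) = -2 + Q/Q = -2 + 1 = -1)
(-19*(7 + u(-2)) + S(11, -2))*n(13) = (-19*(7 + (4 - ⅓*(-2))) + (-1 + 11))*(-1) = (-19*(7 + (4 + ⅔)) + 10)*(-1) = (-19*(7 + 14/3) + 10)*(-1) = (-19*35/3 + 10)*(-1) = (-665/3 + 10)*(-1) = -635/3*(-1) = 635/3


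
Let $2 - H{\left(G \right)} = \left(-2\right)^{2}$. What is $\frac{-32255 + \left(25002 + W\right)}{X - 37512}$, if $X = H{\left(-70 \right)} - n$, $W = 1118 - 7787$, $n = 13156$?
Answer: $\frac{6961}{25335} \approx 0.27476$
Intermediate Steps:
$H{\left(G \right)} = -2$ ($H{\left(G \right)} = 2 - \left(-2\right)^{2} = 2 - 4 = -2$)
$W = -6669$ ($W = 1118 - 7787 = -6669$)
$X = -13158$ ($X = -2 - 13156 = -13158$)
$\frac{-32255 + \left(25002 + W\right)}{X - 37512} = \frac{-32255 + \left(25002 - 6669\right)}{-13158 - 37512} = \frac{-32255 + 18333}{-50670} = \left(-13922\right) \left(- \frac{1}{50670}\right) = \frac{6961}{25335}$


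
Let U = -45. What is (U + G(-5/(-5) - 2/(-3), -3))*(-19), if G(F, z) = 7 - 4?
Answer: 798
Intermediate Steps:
G(F, z) = 3
(U + G(-5/(-5) - 2/(-3), -3))*(-19) = (-45 + 3)*(-19) = -42*(-19) = 798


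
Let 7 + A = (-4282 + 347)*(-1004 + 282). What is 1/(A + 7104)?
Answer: 1/2848167 ≈ 3.5110e-7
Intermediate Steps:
A = 2841063 (A = -7 + (-4282 + 347)*(-1004 + 282) = -7 - 3935*(-722) = -7 + 2841070 = 2841063)
1/(A + 7104) = 1/(2841063 + 7104) = 1/2848167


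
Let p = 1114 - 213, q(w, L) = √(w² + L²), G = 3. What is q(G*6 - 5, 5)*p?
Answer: 901*√194 ≈ 12549.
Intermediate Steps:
q(w, L) = √(L² + w²)
p = 901
q(G*6 - 5, 5)*p = √(5² + (3*6 - 5)²)*901 = √(25 + (18 - 5)²)*901 = √(25 + 13²)*901 = √(25 + 169)*901 = √194*901 = 901*√194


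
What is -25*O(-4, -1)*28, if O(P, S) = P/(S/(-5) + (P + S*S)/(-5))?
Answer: 3500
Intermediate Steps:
O(P, S) = P/(-P/5 - S/5 - S²/5) (O(P, S) = P/(S*(-⅕) + (P + S²)*(-⅕)) = P/(-S/5 + (-P/5 - S²/5)) = P/(-P/5 - S/5 - S²/5))
-25*O(-4, -1)*28 = -(-125)*(-4)/(-4 - 1 + (-1)²)*28 = -(-125)*(-4)/(-4 - 1 + 1)*28 = -(-125)*(-4)/(-4)*28 = -(-125)*(-4)*(-1)/4*28 = -25*(-5)*28 = 125*28 = 3500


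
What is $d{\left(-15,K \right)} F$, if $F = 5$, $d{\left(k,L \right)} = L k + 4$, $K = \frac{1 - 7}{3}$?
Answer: $170$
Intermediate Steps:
$K = -2$ ($K = \left(-6\right) \frac{1}{3} = -2$)
$d{\left(k,L \right)} = 4 + L k$
$d{\left(-15,K \right)} F = \left(4 - -30\right) 5 = \left(4 + 30\right) 5 = 34 \cdot 5 = 170$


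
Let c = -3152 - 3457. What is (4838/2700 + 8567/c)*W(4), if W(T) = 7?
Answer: 10317349/2974050 ≈ 3.4691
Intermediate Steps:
c = -6609
(4838/2700 + 8567/c)*W(4) = (4838/2700 + 8567/(-6609))*7 = (4838*(1/2700) + 8567*(-1/6609))*7 = (2419/1350 - 8567/6609)*7 = (1473907/2974050)*7 = 10317349/2974050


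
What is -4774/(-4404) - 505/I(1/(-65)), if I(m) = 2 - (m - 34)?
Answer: -66692683/5154882 ≈ -12.938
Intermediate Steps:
I(m) = 36 - m (I(m) = 2 - (-34 + m) = 2 + (34 - m) = 36 - m)
-4774/(-4404) - 505/I(1/(-65)) = -4774/(-4404) - 505/(36 - 1/(-65)) = -4774*(-1/4404) - 505/(36 - 1*(-1/65)) = 2387/2202 - 505/(36 + 1/65) = 2387/2202 - 505/2341/65 = 2387/2202 - 505*65/2341 = 2387/2202 - 32825/2341 = -66692683/5154882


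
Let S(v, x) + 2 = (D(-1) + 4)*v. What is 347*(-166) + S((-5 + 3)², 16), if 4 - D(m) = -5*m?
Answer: -57592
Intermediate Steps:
D(m) = 4 + 5*m (D(m) = 4 - (-5)*m = 4 + 5*m)
S(v, x) = -2 + 3*v (S(v, x) = -2 + ((4 + 5*(-1)) + 4)*v = -2 + ((4 - 5) + 4)*v = -2 + (-1 + 4)*v = -2 + 3*v)
347*(-166) + S((-5 + 3)², 16) = 347*(-166) + (-2 + 3*(-5 + 3)²) = -57602 + (-2 + 3*(-2)²) = -57602 + (-2 + 3*4) = -57602 + (-2 + 12) = -57602 + 10 = -57592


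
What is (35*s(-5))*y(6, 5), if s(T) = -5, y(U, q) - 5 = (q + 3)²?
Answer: -12075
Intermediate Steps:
y(U, q) = 5 + (3 + q)² (y(U, q) = 5 + (q + 3)² = 5 + (3 + q)²)
(35*s(-5))*y(6, 5) = (35*(-5))*(5 + (3 + 5)²) = -175*(5 + 8²) = -175*(5 + 64) = -175*69 = -12075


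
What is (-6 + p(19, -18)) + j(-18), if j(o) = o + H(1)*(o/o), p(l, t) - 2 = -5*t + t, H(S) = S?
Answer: 51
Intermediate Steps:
p(l, t) = 2 - 4*t (p(l, t) = 2 + (-5*t + t) = 2 - 4*t)
j(o) = 1 + o (j(o) = o + 1*(o/o) = o + 1*1 = o + 1 = 1 + o)
(-6 + p(19, -18)) + j(-18) = (-6 + (2 - 4*(-18))) + (1 - 18) = (-6 + (2 + 72)) - 17 = (-6 + 74) - 17 = 68 - 17 = 51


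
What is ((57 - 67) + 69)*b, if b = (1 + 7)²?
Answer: 3776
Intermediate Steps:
b = 64 (b = 8² = 64)
((57 - 67) + 69)*b = ((57 - 67) + 69)*64 = (-10 + 69)*64 = 59*64 = 3776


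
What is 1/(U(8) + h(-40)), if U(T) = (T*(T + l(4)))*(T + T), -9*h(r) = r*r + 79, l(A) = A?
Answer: 9/12145 ≈ 0.00074105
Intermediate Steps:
h(r) = -79/9 - r²/9 (h(r) = -(r*r + 79)/9 = -(r² + 79)/9 = -(79 + r²)/9 = -79/9 - r²/9)
U(T) = 2*T²*(4 + T) (U(T) = (T*(T + 4))*(T + T) = (T*(4 + T))*(2*T) = 2*T²*(4 + T))
1/(U(8) + h(-40)) = 1/(2*8²*(4 + 8) + (-79/9 - ⅑*(-40)²)) = 1/(2*64*12 + (-79/9 - ⅑*1600)) = 1/(1536 + (-79/9 - 1600/9)) = 1/(1536 - 1679/9) = 1/(12145/9) = 9/12145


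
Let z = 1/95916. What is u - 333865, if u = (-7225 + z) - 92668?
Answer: -41604332327/95916 ≈ -4.3376e+5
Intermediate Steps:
z = 1/95916 ≈ 1.0426e-5
u = -9581336987/95916 (u = (-7225 + 1/95916) - 92668 = -692993099/95916 - 92668 = -9581336987/95916 ≈ -99893.)
u - 333865 = -9581336987/95916 - 333865 = -41604332327/95916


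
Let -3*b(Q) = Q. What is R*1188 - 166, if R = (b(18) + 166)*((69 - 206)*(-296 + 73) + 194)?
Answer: 5844009434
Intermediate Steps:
b(Q) = -Q/3
R = 4919200 (R = (-⅓*18 + 166)*((69 - 206)*(-296 + 73) + 194) = (-6 + 166)*(-137*(-223) + 194) = 160*(30551 + 194) = 160*30745 = 4919200)
R*1188 - 166 = 4919200*1188 - 166 = 5844009600 - 166 = 5844009434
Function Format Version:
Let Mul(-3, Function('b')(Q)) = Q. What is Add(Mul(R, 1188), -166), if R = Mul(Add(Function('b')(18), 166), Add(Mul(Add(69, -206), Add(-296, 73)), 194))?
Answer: 5844009434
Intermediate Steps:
Function('b')(Q) = Mul(Rational(-1, 3), Q)
R = 4919200 (R = Mul(Add(Mul(Rational(-1, 3), 18), 166), Add(Mul(Add(69, -206), Add(-296, 73)), 194)) = Mul(Add(-6, 166), Add(Mul(-137, -223), 194)) = Mul(160, Add(30551, 194)) = Mul(160, 30745) = 4919200)
Add(Mul(R, 1188), -166) = Add(Mul(4919200, 1188), -166) = Add(5844009600, -166) = 5844009434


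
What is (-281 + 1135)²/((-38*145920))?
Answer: -182329/1386240 ≈ -0.13153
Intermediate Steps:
(-281 + 1135)²/((-38*145920)) = 854²/(-5544960) = 729316*(-1/5544960) = -182329/1386240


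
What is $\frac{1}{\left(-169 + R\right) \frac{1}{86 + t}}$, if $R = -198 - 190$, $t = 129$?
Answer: $- \frac{215}{557} \approx -0.386$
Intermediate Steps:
$R = -388$ ($R = -198 - 190 = -388$)
$\frac{1}{\left(-169 + R\right) \frac{1}{86 + t}} = \frac{1}{\left(-169 - 388\right) \frac{1}{86 + 129}} = \frac{1}{\left(-557\right) \frac{1}{215}} = \frac{1}{- \frac{557}{215}} = - \frac{215}{557}$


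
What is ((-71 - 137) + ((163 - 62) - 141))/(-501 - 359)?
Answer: 62/215 ≈ 0.28837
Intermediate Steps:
((-71 - 137) + ((163 - 62) - 141))/(-501 - 359) = (-208 + (101 - 141))/(-860) = (-208 - 40)*(-1/860) = -248*(-1/860) = 62/215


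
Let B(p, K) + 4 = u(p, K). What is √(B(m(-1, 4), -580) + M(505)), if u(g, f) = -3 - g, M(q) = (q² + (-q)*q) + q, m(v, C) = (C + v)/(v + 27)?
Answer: √336570/26 ≈ 22.313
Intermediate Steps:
m(v, C) = (C + v)/(27 + v)
M(q) = q (M(q) = (q² - q²) + q = 0 + q = q)
B(p, K) = -7 - p (B(p, K) = -4 + (-3 - p) = -7 - p)
√(B(m(-1, 4), -580) + M(505)) = √((-7 - (4 - 1)/(27 - 1)) + 505) = √((-7 - 3/26) + 505) = √(-185/26 + 505) = √(12945/26) = √336570/26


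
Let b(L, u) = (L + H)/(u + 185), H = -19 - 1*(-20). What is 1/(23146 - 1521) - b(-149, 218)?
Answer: 3200903/8714875 ≈ 0.36729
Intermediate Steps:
H = 1 (H = -19 + 20 = 1)
b(L, u) = (1 + L)/(185 + u) (b(L, u) = (L + 1)/(u + 185) = (1 + L)/(185 + u))
1/(23146 - 1521) - b(-149, 218) = 1/(23146 - 1521) - (1 - 149)/(185 + 218) = 1/21625 - (-148)/403 = 1/21625 - 1*(-148/403) = 1/21625 + 148/403 = 3200903/8714875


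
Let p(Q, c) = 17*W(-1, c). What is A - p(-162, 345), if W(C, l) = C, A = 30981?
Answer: 30998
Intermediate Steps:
p(Q, c) = -17 (p(Q, c) = 17*(-1) = -17)
A - p(-162, 345) = 30981 - 1*(-17) = 30981 + 17 = 30998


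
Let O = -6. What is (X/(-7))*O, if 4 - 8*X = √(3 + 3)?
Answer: 3/7 - 3*√6/28 ≈ 0.16613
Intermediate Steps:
X = ½ - √6/8 (X = ½ - √(3 + 3)/8 = ½ - √6/8 ≈ 0.19381)
(X/(-7))*O = ((½ - √6/8)/(-7))*(-6) = ((½ - √6/8)*(-⅐))*(-6) = (-1/14 + √6/56)*(-6) = 3/7 - 3*√6/28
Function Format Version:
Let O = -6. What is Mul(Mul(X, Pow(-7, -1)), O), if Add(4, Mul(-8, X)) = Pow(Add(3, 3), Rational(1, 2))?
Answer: Add(Rational(3, 7), Mul(Rational(-3, 28), Pow(6, Rational(1, 2)))) ≈ 0.16613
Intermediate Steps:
X = Add(Rational(1, 2), Mul(Rational(-1, 8), Pow(6, Rational(1, 2)))) (X = Add(Rational(1, 2), Mul(Rational(-1, 8), Pow(Add(3, 3), Rational(1, 2)))) = Add(Rational(1, 2), Mul(Rational(-1, 8), Pow(6, Rational(1, 2)))) ≈ 0.19381)
Mul(Mul(X, Pow(-7, -1)), O) = Mul(Mul(Add(Rational(1, 2), Mul(Rational(-1, 8), Pow(6, Rational(1, 2)))), Pow(-7, -1)), -6) = Mul(Mul(Add(Rational(1, 2), Mul(Rational(-1, 8), Pow(6, Rational(1, 2)))), Rational(-1, 7)), -6) = Mul(Add(Rational(-1, 14), Mul(Rational(1, 56), Pow(6, Rational(1, 2)))), -6) = Add(Rational(3, 7), Mul(Rational(-3, 28), Pow(6, Rational(1, 2))))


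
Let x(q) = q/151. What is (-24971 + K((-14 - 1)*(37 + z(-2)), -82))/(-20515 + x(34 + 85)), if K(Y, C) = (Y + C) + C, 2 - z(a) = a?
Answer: 1944125/1548823 ≈ 1.2552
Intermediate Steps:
z(a) = 2 - a
x(q) = q/151 (x(q) = q*(1/151) = q/151)
K(Y, C) = Y + 2*C (K(Y, C) = (C + Y) + C = Y + 2*C)
(-24971 + K((-14 - 1)*(37 + z(-2)), -82))/(-20515 + x(34 + 85)) = (-24971 + ((-14 - 1)*(37 + (2 - 1*(-2))) + 2*(-82)))/(-20515 + (34 + 85)/151) = (-24971 + (-15*(37 + (2 + 2)) - 164))/(-20515 + (1/151)*119) = (-24971 + (-15*(37 + 4) - 164))/(-20515 + 119/151) = (-24971 + (-15*41 - 164))/(-3097646/151) = (-24971 + (-615 - 164))*(-151/3097646) = (-24971 - 779)*(-151/3097646) = -25750*(-151/3097646) = 1944125/1548823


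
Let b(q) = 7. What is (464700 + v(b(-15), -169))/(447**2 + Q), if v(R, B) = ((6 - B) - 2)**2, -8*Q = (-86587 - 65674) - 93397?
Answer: 1978516/922065 ≈ 2.1457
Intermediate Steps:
Q = 122829/4 (Q = -((-86587 - 65674) - 93397)/8 = -(-152261 - 93397)/8 = -1/8*(-245658) = 122829/4 ≈ 30707.)
v(R, B) = (4 - B)**2
(464700 + v(b(-15), -169))/(447**2 + Q) = (464700 + (-4 - 169)**2)/(447**2 + 122829/4) = (464700 + (-173)**2)/(199809 + 122829/4) = (464700 + 29929)/(922065/4) = 494629*(4/922065) = 1978516/922065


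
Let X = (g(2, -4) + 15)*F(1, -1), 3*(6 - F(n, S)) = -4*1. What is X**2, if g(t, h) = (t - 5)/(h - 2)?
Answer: 116281/9 ≈ 12920.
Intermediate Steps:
g(t, h) = (-5 + t)/(-2 + h)
F(n, S) = 22/3 (F(n, S) = 6 - (-4)/3 = 6 - 1/3*(-4) = 6 + 4/3 = 22/3)
X = 341/3 (X = ((-5 + 2)/(-2 - 4) + 15)*(22/3) = (-3/(-6) + 15)*(22/3) = (-1/6*(-3) + 15)*(22/3) = (1/2 + 15)*(22/3) = (31/2)*(22/3) = 341/3 ≈ 113.67)
X**2 = (341/3)**2 = 116281/9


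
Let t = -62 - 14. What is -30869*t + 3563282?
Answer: 5909326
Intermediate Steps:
t = -76
-30869*t + 3563282 = -30869*(-76) + 3563282 = 2346044 + 3563282 = 5909326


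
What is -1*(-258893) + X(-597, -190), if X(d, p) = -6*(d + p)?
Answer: 263615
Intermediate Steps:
X(d, p) = -6*d - 6*p
-1*(-258893) + X(-597, -190) = -1*(-258893) + (-6*(-597) - 6*(-190)) = 258893 + (3582 + 1140) = 258893 + 4722 = 263615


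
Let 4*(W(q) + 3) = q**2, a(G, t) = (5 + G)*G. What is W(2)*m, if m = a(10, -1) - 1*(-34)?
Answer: -368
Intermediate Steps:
a(G, t) = G*(5 + G)
W(q) = -3 + q**2/4
m = 184 (m = 10*(5 + 10) - 1*(-34) = 10*15 + 34 = 150 + 34 = 184)
W(2)*m = (-3 + (1/4)*2**2)*184 = (-3 + (1/4)*4)*184 = (-3 + 1)*184 = -2*184 = -368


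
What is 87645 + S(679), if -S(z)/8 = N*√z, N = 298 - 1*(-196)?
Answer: 87645 - 3952*√679 ≈ -15335.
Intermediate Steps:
N = 494 (N = 298 + 196 = 494)
S(z) = -3952*√z
87645 + S(679) = 87645 - 3952*√679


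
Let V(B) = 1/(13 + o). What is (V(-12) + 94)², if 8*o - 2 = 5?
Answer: 109035364/12321 ≈ 8849.6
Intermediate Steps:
o = 7/8 (o = ¼ + (⅛)*5 = ¼ + 5/8 = 7/8 ≈ 0.87500)
V(B) = 8/111 (V(B) = 1/(13 + 7/8) = 1/(111/8) = 8/111)
(V(-12) + 94)² = (8/111 + 94)² = (10442/111)² = 109035364/12321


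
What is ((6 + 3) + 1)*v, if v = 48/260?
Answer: 24/13 ≈ 1.8462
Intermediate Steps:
v = 12/65 (v = 48*(1/260) = 12/65 ≈ 0.18462)
((6 + 3) + 1)*v = ((6 + 3) + 1)*(12/65) = (9 + 1)*(12/65) = 10*(12/65) = 24/13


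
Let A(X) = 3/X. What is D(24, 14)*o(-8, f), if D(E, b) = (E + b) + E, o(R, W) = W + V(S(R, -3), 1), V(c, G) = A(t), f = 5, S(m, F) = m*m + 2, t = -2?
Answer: 217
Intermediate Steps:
S(m, F) = 2 + m**2 (S(m, F) = m**2 + 2 = 2 + m**2)
V(c, G) = -3/2 (V(c, G) = 3/(-2) = 3*(-1/2) = -3/2)
o(R, W) = -3/2 + W (o(R, W) = W - 3/2 = -3/2 + W)
D(E, b) = b + 2*E
D(24, 14)*o(-8, f) = (14 + 2*24)*(-3/2 + 5) = (14 + 48)*(7/2) = 62*(7/2) = 217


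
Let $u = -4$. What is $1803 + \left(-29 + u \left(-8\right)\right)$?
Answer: $1806$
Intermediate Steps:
$1803 + \left(-29 + u \left(-8\right)\right) = 1803 - -3 = 1803 + \left(-29 + 32\right) = 1803 + 3 = 1806$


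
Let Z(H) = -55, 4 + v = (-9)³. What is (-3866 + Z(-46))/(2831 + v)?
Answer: -3921/2098 ≈ -1.8689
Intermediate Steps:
v = -733 (v = -4 + (-9)³ = -4 - 729 = -733)
(-3866 + Z(-46))/(2831 + v) = (-3866 - 55)/(2831 - 733) = -3921/2098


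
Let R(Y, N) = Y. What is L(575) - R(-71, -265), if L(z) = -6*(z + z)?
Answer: -6829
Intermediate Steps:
L(z) = -12*z
L(575) - R(-71, -265) = -12*575 - 1*(-71) = -6900 + 71 = -6829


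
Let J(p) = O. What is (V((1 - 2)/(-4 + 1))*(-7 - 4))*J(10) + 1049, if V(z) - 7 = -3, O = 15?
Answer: 389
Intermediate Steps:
V(z) = 4 (V(z) = 7 - 3 = 4)
J(p) = 15
(V((1 - 2)/(-4 + 1))*(-7 - 4))*J(10) + 1049 = (4*(-7 - 4))*15 + 1049 = (4*(-11))*15 + 1049 = -44*15 + 1049 = -660 + 1049 = 389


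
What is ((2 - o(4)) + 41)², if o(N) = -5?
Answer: 2304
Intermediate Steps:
((2 - o(4)) + 41)² = ((2 - 1*(-5)) + 41)² = ((2 + 5) + 41)² = (7 + 41)² = 48² = 2304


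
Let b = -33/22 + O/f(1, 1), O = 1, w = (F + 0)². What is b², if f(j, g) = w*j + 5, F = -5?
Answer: 484/225 ≈ 2.1511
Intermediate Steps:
w = 25 (w = (-5 + 0)² = (-5)² = 25)
f(j, g) = 5 + 25*j (f(j, g) = 25*j + 5 = 5 + 25*j)
b = -22/15 (b = -33/22 + 1/(5 + 25*1) = -33*1/22 + 1/(5 + 25) = -3/2 + 1/30 = -22/15 ≈ -1.4667)
b² = (-22/15)² = 484/225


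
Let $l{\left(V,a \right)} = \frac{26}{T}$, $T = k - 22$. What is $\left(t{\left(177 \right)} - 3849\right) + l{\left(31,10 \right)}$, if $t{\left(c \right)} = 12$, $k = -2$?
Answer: $- \frac{46057}{12} \approx -3838.1$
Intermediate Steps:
$T = -24$ ($T = -2 - 22 = -24$)
$l{\left(V,a \right)} = - \frac{13}{12}$ ($l{\left(V,a \right)} = \frac{26}{-24} = 26 \left(- \frac{1}{24}\right) = - \frac{13}{12}$)
$\left(t{\left(177 \right)} - 3849\right) + l{\left(31,10 \right)} = \left(12 - 3849\right) - \frac{13}{12} = -3837 - \frac{13}{12} = - \frac{46057}{12}$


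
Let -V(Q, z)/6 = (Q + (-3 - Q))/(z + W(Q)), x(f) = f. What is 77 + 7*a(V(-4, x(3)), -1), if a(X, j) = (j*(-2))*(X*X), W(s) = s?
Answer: 4613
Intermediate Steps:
V(Q, z) = 18/(Q + z) (V(Q, z) = -6*(Q + (-3 - Q))/(z + Q) = -(-18)/(Q + z) = 18/(Q + z))
a(X, j) = -2*j*X² (a(X, j) = (-2*j)*X² = -2*j*X²)
77 + 7*a(V(-4, x(3)), -1) = 77 + 7*(-2*(-1)*(18/(-4 + 3))²) = 77 + 7*(-2*(-1)*(18/(-1))²) = 77 + 7*(-2*(-1)*(18*(-1))²) = 77 + 7*(-2*(-1)*(-18)²) = 77 + 7*(-2*(-1)*324) = 77 + 7*648 = 77 + 4536 = 4613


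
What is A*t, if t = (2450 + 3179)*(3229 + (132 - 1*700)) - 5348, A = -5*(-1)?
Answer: 74867105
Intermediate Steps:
A = 5
t = 14973421 (t = 5629*(3229 + (132 - 700)) - 5348 = 5629*(3229 - 568) - 5348 = 5629*2661 - 5348 = 14978769 - 5348 = 14973421)
A*t = 5*14973421 = 74867105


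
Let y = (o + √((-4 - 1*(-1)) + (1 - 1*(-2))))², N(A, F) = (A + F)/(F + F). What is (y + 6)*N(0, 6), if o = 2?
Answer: 5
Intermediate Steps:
N(A, F) = (A + F)/(2*F) (N(A, F) = (A + F)/((2*F)) = (A + F)*(1/(2*F)) = (A + F)/(2*F))
y = 4 (y = (2 + √((-4 - 1*(-1)) + (1 - 1*(-2))))² = (2 + √((-4 + 1) + (1 + 2)))² = (2 + √(-3 + 3))² = (2 + √0)² = (2 + 0)² = 2² = 4)
(y + 6)*N(0, 6) = (4 + 6)*((½)*(0 + 6)/6) = 10*((½)*(⅙)*6) = 10*(½) = 5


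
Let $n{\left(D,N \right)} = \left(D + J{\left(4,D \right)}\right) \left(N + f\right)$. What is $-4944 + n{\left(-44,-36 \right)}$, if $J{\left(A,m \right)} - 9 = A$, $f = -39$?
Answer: $-2619$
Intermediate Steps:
$J{\left(A,m \right)} = 9 + A$
$n{\left(D,N \right)} = \left(-39 + N\right) \left(13 + D\right)$ ($n{\left(D,N \right)} = \left(D + \left(9 + 4\right)\right) \left(N - 39\right) = \left(D + 13\right) \left(-39 + N\right) = \left(13 + D\right) \left(-39 + N\right) = \left(-39 + N\right) \left(13 + D\right)$)
$-4944 + n{\left(-44,-36 \right)} = -4944 - -2325 = -4944 + \left(-507 + 1716 - 468 + 1584\right) = -4944 + 2325 = -2619$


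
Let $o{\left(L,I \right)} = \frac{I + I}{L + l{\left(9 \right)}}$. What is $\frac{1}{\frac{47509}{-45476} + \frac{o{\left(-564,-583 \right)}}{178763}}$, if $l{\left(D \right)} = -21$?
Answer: $- \frac{4755714319980}{4968265024679} \approx -0.95722$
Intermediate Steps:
$o{\left(L,I \right)} = \frac{2 I}{-21 + L}$ ($o{\left(L,I \right)} = \frac{I + I}{L - 21} = \frac{2 I}{-21 + L}$)
$\frac{1}{\frac{47509}{-45476} + \frac{o{\left(-564,-583 \right)}}{178763}} = \frac{1}{\frac{47509}{-45476} + \frac{2 \left(-583\right) \frac{1}{-21 - 564}}{178763}} = \frac{1}{47509 \left(- \frac{1}{45476}\right) + 2 \left(-583\right) \frac{1}{-585} \cdot \frac{1}{178763}} = \frac{1}{- \frac{47509}{45476} + 2 \left(-583\right) \left(- \frac{1}{585}\right) \frac{1}{178763}} = \frac{1}{- \frac{47509}{45476} + \frac{1166}{585} \cdot \frac{1}{178763}} = \frac{1}{- \frac{47509}{45476} + \frac{1166}{104576355}} = \frac{1}{- \frac{4968265024679}{4755714319980}} = - \frac{4755714319980}{4968265024679}$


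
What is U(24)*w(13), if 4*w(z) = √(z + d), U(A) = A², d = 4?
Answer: 144*√17 ≈ 593.73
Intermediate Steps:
w(z) = √(4 + z)/4 (w(z) = √(z + 4)/4 = √(4 + z)/4)
U(24)*w(13) = 24²*(√(4 + 13)/4) = 576*(√17/4) = 144*√17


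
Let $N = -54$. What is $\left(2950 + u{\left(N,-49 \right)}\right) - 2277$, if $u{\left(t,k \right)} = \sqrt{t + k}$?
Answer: $673 + i \sqrt{103} \approx 673.0 + 10.149 i$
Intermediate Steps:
$u{\left(t,k \right)} = \sqrt{k + t}$
$\left(2950 + u{\left(N,-49 \right)}\right) - 2277 = \left(2950 + \sqrt{-49 - 54}\right) - 2277 = \left(2950 + \sqrt{-103}\right) - 2277 = \left(2950 + i \sqrt{103}\right) - 2277 = 673 + i \sqrt{103}$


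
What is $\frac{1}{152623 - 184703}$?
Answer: $- \frac{1}{32080} \approx -3.1172 \cdot 10^{-5}$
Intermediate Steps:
$\frac{1}{152623 - 184703} = \frac{1}{-32080} = - \frac{1}{32080}$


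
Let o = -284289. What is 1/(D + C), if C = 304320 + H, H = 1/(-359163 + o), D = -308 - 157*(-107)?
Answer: 643452/206426479571 ≈ 3.1171e-6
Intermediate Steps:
D = 16491 (D = -308 + 16799 = 16491)
H = -1/643452 (H = 1/(-359163 - 284289) = 1/(-643452) = -1/643452 ≈ -1.5541e-6)
C = 195815312639/643452 (C = 304320 - 1/643452 = 195815312639/643452 ≈ 3.0432e+5)
1/(D + C) = 1/(16491 + 195815312639/643452) = 1/(206426479571/643452) = 643452/206426479571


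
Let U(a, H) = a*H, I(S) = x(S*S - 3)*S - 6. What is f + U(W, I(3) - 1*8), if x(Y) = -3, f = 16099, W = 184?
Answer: 11867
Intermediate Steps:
I(S) = -6 - 3*S (I(S) = -3*S - 6 = -6 - 3*S)
U(a, H) = H*a
f + U(W, I(3) - 1*8) = 16099 + ((-6 - 3*3) - 1*8)*184 = 16099 + ((-6 - 9) - 8)*184 = 16099 + (-15 - 8)*184 = 16099 - 23*184 = 16099 - 4232 = 11867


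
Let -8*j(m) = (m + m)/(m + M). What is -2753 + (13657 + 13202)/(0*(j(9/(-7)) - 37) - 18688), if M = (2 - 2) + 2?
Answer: -51474923/18688 ≈ -2754.4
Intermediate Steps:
M = 2 (M = 0 + 2 = 2)
j(m) = -m/(4*(2 + m)) (j(m) = -(m + m)/(8*(m + 2)) = -2*m/(8*(2 + m)) = -m/(4*(2 + m)))
-2753 + (13657 + 13202)/(0*(j(9/(-7)) - 37) - 18688) = -2753 + (13657 + 13202)/(0*(-9/(-7)/(8 + 4*(9/(-7))) - 37) - 18688) = -2753 + 26859/(0*(-9*(-⅐)/(8 + 4*(9*(-⅐))) - 37) - 18688) = -2753 + 26859/(0*(-1*(-9/7)/(8 + 4*(-9/7)) - 37) - 18688) = -2753 + 26859/(0*(-1*(-9/7)/(8 - 36/7) - 37) - 18688) = -2753 + 26859/(0*(-1*(-9/7)/20/7 - 37) - 18688) = -2753 + 26859/(0*(-1*(-9/7)*7/20 - 37) - 18688) = -2753 + 26859/(0*(9/20 - 37) - 18688) = -2753 + 26859/(0*(-731/20) - 18688) = -2753 + 26859/(0 - 18688) = -2753 + 26859/(-18688) = -2753 + 26859*(-1/18688) = -2753 - 26859/18688 = -51474923/18688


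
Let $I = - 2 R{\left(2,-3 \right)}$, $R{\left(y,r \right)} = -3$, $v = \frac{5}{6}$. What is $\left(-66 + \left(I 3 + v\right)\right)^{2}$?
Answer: $\frac{80089}{36} \approx 2224.7$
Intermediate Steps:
$v = \frac{5}{6}$ ($v = 5 \cdot \frac{1}{6} = \frac{5}{6} \approx 0.83333$)
$I = 6$ ($I = \left(-2\right) \left(-3\right) = 6$)
$\left(-66 + \left(I 3 + v\right)\right)^{2} = \left(-66 + \left(6 \cdot 3 + \frac{5}{6}\right)\right)^{2} = \left(-66 + \left(18 + \frac{5}{6}\right)\right)^{2} = \left(-66 + \frac{113}{6}\right)^{2} = \left(- \frac{283}{6}\right)^{2} = \frac{80089}{36}$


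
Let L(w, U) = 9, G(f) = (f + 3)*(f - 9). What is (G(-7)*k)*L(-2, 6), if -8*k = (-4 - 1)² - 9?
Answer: -1152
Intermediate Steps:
G(f) = (-9 + f)*(3 + f) (G(f) = (3 + f)*(-9 + f) = (-9 + f)*(3 + f))
k = -2 (k = -((-4 - 1)² - 9)/8 = -((-5)² - 9)/8 = -(25 - 9)/8 = -⅛*16 = -2)
(G(-7)*k)*L(-2, 6) = ((-27 + (-7)² - 6*(-7))*(-2))*9 = ((-27 + 49 + 42)*(-2))*9 = (64*(-2))*9 = -128*9 = -1152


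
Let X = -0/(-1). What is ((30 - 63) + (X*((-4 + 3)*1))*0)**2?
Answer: 1089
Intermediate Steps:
X = 0 (X = -0*(-1) = -1*0 = 0)
((30 - 63) + (X*((-4 + 3)*1))*0)**2 = ((30 - 63) + (0*((-4 + 3)*1))*0)**2 = (-33 + (0*(-1*1))*0)**2 = (-33 + (0*(-1))*0)**2 = (-33 + 0*0)**2 = (-33 + 0)**2 = (-33)**2 = 1089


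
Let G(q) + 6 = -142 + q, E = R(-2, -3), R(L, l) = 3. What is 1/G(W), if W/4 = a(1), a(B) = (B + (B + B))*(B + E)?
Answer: -1/100 ≈ -0.010000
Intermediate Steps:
E = 3
a(B) = 3*B*(3 + B) (a(B) = (B + (B + B))*(B + 3) = (B + 2*B)*(3 + B) = (3*B)*(3 + B) = 3*B*(3 + B))
W = 48 (W = 4*(3*1*(3 + 1)) = 4*(3*1*4) = 4*12 = 48)
G(q) = -148 + q (G(q) = -6 + (-142 + q) = -148 + q)
1/G(W) = 1/(-148 + 48) = 1/(-100) = -1/100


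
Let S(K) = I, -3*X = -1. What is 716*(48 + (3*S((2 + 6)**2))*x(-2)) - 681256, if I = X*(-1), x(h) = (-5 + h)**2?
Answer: -681972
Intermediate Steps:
X = 1/3 (X = -1/3*(-1) = 1/3 ≈ 0.33333)
I = -1/3 (I = (1/3)*(-1) = -1/3 ≈ -0.33333)
S(K) = -1/3
716*(48 + (3*S((2 + 6)**2))*x(-2)) - 681256 = 716*(48 + (3*(-1/3))*(-5 - 2)**2) - 681256 = 716*(48 - 1*(-7)**2) - 681256 = 716*(48 - 1*49) - 681256 = 716*(48 - 49) - 681256 = 716*(-1) - 681256 = -716 - 681256 = -681972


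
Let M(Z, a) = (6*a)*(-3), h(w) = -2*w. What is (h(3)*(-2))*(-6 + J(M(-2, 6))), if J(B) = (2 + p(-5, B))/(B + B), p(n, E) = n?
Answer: -431/6 ≈ -71.833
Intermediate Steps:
M(Z, a) = -18*a
J(B) = -3/(2*B) (J(B) = (2 - 5)/(B + B) = -3*1/(2*B) = -3/(2*B))
(h(3)*(-2))*(-6 + J(M(-2, 6))) = (-2*3*(-2))*(-6 - 3/(2*((-18*6)))) = (-6*(-2))*(-6 - 3/2/(-108)) = 12*(-6 - 3/2*(-1/108)) = 12*(-6 + 1/72) = 12*(-431/72) = -431/6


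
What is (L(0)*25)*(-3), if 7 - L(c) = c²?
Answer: -525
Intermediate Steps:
L(c) = 7 - c²
(L(0)*25)*(-3) = ((7 - 1*0²)*25)*(-3) = ((7 - 1*0)*25)*(-3) = ((7 + 0)*25)*(-3) = (7*25)*(-3) = 175*(-3) = -525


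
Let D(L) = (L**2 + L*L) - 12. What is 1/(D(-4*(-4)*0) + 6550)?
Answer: 1/6538 ≈ 0.00015295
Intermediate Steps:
D(L) = -12 + 2*L**2 (D(L) = (L**2 + L**2) - 12 = 2*L**2 - 12 = -12 + 2*L**2)
1/(D(-4*(-4)*0) + 6550) = 1/((-12 + 2*(-4*(-4)*0)**2) + 6550) = 1/((-12 + 2*(16*0)**2) + 6550) = 1/((-12 + 2*0**2) + 6550) = 1/((-12 + 2*0) + 6550) = 1/((-12 + 0) + 6550) = 1/(-12 + 6550) = 1/6538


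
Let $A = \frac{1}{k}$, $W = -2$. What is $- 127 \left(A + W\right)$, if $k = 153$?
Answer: $\frac{38735}{153} \approx 253.17$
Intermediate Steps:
$A = \frac{1}{153} \approx 0.0065359$
$- 127 \left(A + W\right) = - 127 \left(\frac{1}{153} - 2\right) = \left(-127\right) \left(- \frac{305}{153}\right) = \frac{38735}{153}$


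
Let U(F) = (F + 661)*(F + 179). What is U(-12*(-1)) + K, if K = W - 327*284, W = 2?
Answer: 35677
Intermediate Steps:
K = -92866 (K = 2 - 327*284 = 2 - 92868 = -92866)
U(F) = (179 + F)*(661 + F) (U(F) = (661 + F)*(179 + F) = (179 + F)*(661 + F))
U(-12*(-1)) + K = (118319 + (-12*(-1))² + 840*(-12*(-1))) - 92866 = (118319 + 12² + 840*12) - 92866 = (118319 + 144 + 10080) - 92866 = 128543 - 92866 = 35677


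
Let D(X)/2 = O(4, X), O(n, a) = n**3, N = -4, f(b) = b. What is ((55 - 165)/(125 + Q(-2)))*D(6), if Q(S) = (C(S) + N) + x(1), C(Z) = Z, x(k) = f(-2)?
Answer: -14080/117 ≈ -120.34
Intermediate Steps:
x(k) = -2
Q(S) = -6 + S (Q(S) = (S - 4) - 2 = (-4 + S) - 2 = -6 + S)
D(X) = 128 (D(X) = 2*4**3 = 2*64 = 128)
((55 - 165)/(125 + Q(-2)))*D(6) = ((55 - 165)/(125 + (-6 - 2)))*128 = -110/(125 - 8)*128 = -110/117*128 = -14080/117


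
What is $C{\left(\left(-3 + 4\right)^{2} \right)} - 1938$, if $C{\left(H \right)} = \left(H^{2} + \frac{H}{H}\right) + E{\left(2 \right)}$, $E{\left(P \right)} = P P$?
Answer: $-1932$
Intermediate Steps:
$E{\left(P \right)} = P^{2}$
$C{\left(H \right)} = 5 + H^{2}$ ($C{\left(H \right)} = \left(H^{2} + \frac{H}{H}\right) + 2^{2} = \left(H^{2} + 1\right) + 4 = \left(1 + H^{2}\right) + 4 = 5 + H^{2}$)
$C{\left(\left(-3 + 4\right)^{2} \right)} - 1938 = \left(5 + \left(\left(-3 + 4\right)^{2}\right)^{2}\right) - 1938 = \left(5 + \left(1^{2}\right)^{2}\right) - 1938 = \left(5 + 1^{2}\right) - 1938 = \left(5 + 1\right) - 1938 = 6 - 1938 = -1932$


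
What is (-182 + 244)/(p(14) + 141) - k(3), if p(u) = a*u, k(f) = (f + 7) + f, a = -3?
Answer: -1225/99 ≈ -12.374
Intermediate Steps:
k(f) = 7 + 2*f (k(f) = (7 + f) + f = 7 + 2*f)
p(u) = -3*u
(-182 + 244)/(p(14) + 141) - k(3) = (-182 + 244)/(-3*14 + 141) - (7 + 2*3) = 62/(-42 + 141) - (7 + 6) = 62/99 - 1*13 = 62*(1/99) - 13 = 62/99 - 13 = -1225/99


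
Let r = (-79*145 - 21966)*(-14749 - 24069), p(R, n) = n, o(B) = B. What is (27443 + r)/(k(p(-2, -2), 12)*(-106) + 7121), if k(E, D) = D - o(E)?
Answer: 432454607/1879 ≈ 2.3015e+5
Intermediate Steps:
r = 1297336378 (r = (-11455 - 21966)*(-38818) = -33421*(-38818) = 1297336378)
k(E, D) = D - E
(27443 + r)/(k(p(-2, -2), 12)*(-106) + 7121) = (27443 + 1297336378)/((12 - 1*(-2))*(-106) + 7121) = 1297363821/((12 + 2)*(-106) + 7121) = 1297363821/(14*(-106) + 7121) = 1297363821/(-1484 + 7121) = 1297363821/5637 = 1297363821*(1/5637) = 432454607/1879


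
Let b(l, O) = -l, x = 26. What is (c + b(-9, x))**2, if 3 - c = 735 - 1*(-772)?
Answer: 2235025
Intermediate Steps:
c = -1504 (c = 3 - (735 - 1*(-772)) = 3 - (735 + 772) = 3 - 1*1507 = 3 - 1507 = -1504)
(c + b(-9, x))**2 = (-1504 - 1*(-9))**2 = (-1504 + 9)**2 = (-1495)**2 = 2235025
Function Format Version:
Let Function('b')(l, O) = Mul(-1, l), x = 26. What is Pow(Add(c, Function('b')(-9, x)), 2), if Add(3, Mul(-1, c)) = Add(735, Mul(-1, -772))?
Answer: 2235025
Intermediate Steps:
c = -1504 (c = Add(3, Mul(-1, Add(735, Mul(-1, -772)))) = Add(3, Mul(-1, Add(735, 772))) = Add(3, Mul(-1, 1507)) = Add(3, -1507) = -1504)
Pow(Add(c, Function('b')(-9, x)), 2) = Pow(Add(-1504, Mul(-1, -9)), 2) = Pow(Add(-1504, 9), 2) = Pow(-1495, 2) = 2235025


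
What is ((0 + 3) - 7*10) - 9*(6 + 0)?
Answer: -121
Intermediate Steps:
((0 + 3) - 7*10) - 9*(6 + 0) = (3 - 70) - 9*6 = -67 - 54 = -121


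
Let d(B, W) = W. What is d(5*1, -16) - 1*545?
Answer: -561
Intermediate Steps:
d(5*1, -16) - 1*545 = -16 - 1*545 = -16 - 545 = -561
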